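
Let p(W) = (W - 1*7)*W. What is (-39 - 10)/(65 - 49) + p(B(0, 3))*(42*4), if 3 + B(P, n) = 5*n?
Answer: 161231/16 ≈ 10077.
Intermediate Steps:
B(P, n) = -3 + 5*n
p(W) = W*(-7 + W) (p(W) = (W - 7)*W = (-7 + W)*W = W*(-7 + W))
(-39 - 10)/(65 - 49) + p(B(0, 3))*(42*4) = (-39 - 10)/(65 - 49) + ((-3 + 5*3)*(-7 + (-3 + 5*3)))*(42*4) = -49/16 + ((-3 + 15)*(-7 + (-3 + 15)))*168 = -49*1/16 + (12*(-7 + 12))*168 = -49/16 + (12*5)*168 = -49/16 + 60*168 = -49/16 + 10080 = 161231/16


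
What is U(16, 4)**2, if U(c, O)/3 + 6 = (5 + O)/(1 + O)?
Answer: 3969/25 ≈ 158.76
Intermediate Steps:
U(c, O) = -18 + 3*(5 + O)/(1 + O) (U(c, O) = -18 + 3*((5 + O)/(1 + O)) = -18 + 3*(5 + O)/(1 + O))
U(16, 4)**2 = (3*(-1 - 5*4)/(1 + 4))**2 = (3*(-1 - 20)/5)**2 = (3*(1/5)*(-21))**2 = (-63/5)**2 = 3969/25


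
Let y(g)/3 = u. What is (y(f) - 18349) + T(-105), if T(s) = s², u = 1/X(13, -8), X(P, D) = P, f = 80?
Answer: -95209/13 ≈ -7323.8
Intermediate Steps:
u = 1/13 ≈ 0.076923
y(g) = 3/13 (y(g) = 3*(1/13) = 3/13)
(y(f) - 18349) + T(-105) = (3/13 - 18349) + (-105)² = -238534/13 + 11025 = -95209/13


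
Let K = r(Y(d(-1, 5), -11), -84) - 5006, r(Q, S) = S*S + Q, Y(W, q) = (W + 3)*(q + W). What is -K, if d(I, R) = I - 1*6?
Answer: -2122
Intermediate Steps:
d(I, R) = -6 + I (d(I, R) = I - 6 = -6 + I)
Y(W, q) = (3 + W)*(W + q)
r(Q, S) = Q + S² (r(Q, S) = S² + Q = Q + S²)
K = 2122 (K = (((-6 - 1)² + 3*(-6 - 1) + 3*(-11) + (-6 - 1)*(-11)) + (-84)²) - 5006 = (((-7)² + 3*(-7) - 33 - 7*(-11)) + 7056) - 5006 = ((49 - 21 - 33 + 77) + 7056) - 5006 = (72 + 7056) - 5006 = 7128 - 5006 = 2122)
-K = -1*2122 = -2122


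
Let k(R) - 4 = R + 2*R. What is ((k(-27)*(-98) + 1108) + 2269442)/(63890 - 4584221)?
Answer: -2278096/4520331 ≈ -0.50397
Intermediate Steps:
k(R) = 4 + 3*R (k(R) = 4 + (R + 2*R) = 4 + 3*R)
((k(-27)*(-98) + 1108) + 2269442)/(63890 - 4584221) = (((4 + 3*(-27))*(-98) + 1108) + 2269442)/(63890 - 4584221) = (((4 - 81)*(-98) + 1108) + 2269442)/(-4520331) = ((-77*(-98) + 1108) + 2269442)*(-1/4520331) = ((7546 + 1108) + 2269442)*(-1/4520331) = (8654 + 2269442)*(-1/4520331) = 2278096*(-1/4520331) = -2278096/4520331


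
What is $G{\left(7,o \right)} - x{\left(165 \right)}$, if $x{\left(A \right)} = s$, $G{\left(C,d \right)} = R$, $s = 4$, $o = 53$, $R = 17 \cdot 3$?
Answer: $47$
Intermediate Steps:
$R = 51$
$G{\left(C,d \right)} = 51$
$x{\left(A \right)} = 4$
$G{\left(7,o \right)} - x{\left(165 \right)} = 51 - 4 = 47$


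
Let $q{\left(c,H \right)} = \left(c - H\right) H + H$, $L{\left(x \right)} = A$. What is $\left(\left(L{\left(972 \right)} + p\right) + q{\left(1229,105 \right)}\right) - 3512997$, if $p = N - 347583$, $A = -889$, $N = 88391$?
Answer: $-3654953$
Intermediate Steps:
$L{\left(x \right)} = -889$
$p = -259192$ ($p = 88391 - 347583 = -259192$)
$q{\left(c,H \right)} = H + H \left(c - H\right)$ ($q{\left(c,H \right)} = H \left(c - H\right) + H = H + H \left(c - H\right)$)
$\left(\left(L{\left(972 \right)} + p\right) + q{\left(1229,105 \right)}\right) - 3512997 = \left(\left(-889 - 259192\right) + 105 \left(1 + 1229 - 105\right)\right) - 3512997 = \left(-260081 + 105 \left(1 + 1229 - 105\right)\right) - 3512997 = \left(-260081 + 105 \cdot 1125\right) - 3512997 = \left(-260081 + 118125\right) - 3512997 = -141956 - 3512997 = -3654953$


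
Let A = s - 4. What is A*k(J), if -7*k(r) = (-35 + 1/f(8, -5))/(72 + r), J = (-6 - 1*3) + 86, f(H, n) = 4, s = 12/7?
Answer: -556/7301 ≈ -0.076154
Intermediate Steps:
s = 12/7 (s = 12*(1/7) = 12/7 ≈ 1.7143)
A = -16/7 (A = 12/7 - 4 = -16/7 ≈ -2.2857)
J = 77 (J = (-6 - 3) + 86 = -9 + 86 = 77)
k(r) = 139/(28*(72 + r)) (k(r) = -(-35 + 1/4)/(7*(72 + r)) = -(-139)/(28*(72 + r)) = 139/(28*(72 + r)))
A*k(J) = -556/(49*(72 + 77)) = -556/(49*149) = -16/7*139/4172 = -556/7301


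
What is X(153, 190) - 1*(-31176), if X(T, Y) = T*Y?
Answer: 60246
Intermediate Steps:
X(153, 190) - 1*(-31176) = 153*190 - 1*(-31176) = 29070 + 31176 = 60246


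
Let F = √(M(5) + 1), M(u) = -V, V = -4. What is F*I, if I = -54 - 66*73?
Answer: -4872*√5 ≈ -10894.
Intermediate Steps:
M(u) = 4 (M(u) = -1*(-4) = 4)
I = -4872 (I = -54 - 4818 = -4872)
F = √5 (F = √(4 + 1) = √5 ≈ 2.2361)
F*I = √5*(-4872) = -4872*√5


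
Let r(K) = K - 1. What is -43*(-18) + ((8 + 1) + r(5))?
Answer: 787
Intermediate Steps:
r(K) = -1 + K
-43*(-18) + ((8 + 1) + r(5)) = -43*(-18) + ((8 + 1) + (-1 + 5)) = 774 + (9 + 4) = 774 + 13 = 787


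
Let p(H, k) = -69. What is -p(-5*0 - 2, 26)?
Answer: 69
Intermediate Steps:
-p(-5*0 - 2, 26) = -1*(-69) = 69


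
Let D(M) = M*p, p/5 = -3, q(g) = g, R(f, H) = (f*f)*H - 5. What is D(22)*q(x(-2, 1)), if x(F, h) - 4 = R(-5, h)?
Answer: -7920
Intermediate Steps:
R(f, H) = -5 + H*f**2 (R(f, H) = f**2*H - 5 = H*f**2 - 5 = -5 + H*f**2)
x(F, h) = -1 + 25*h (x(F, h) = 4 + (-5 + h*(-5)**2) = 4 + (-5 + h*25) = 4 + (-5 + 25*h) = -1 + 25*h)
p = -15 (p = 5*(-3) = -15)
D(M) = -15*M (D(M) = M*(-15) = -15*M)
D(22)*q(x(-2, 1)) = (-15*22)*(-1 + 25*1) = -330*(-1 + 25) = -330*24 = -7920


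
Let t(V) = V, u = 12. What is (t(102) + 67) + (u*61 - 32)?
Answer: 869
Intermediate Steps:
(t(102) + 67) + (u*61 - 32) = (102 + 67) + (12*61 - 32) = 169 + (732 - 32) = 169 + 700 = 869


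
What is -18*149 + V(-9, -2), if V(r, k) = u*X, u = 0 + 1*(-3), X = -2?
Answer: -2676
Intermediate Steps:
u = -3 (u = 0 - 3 = -3)
V(r, k) = 6 (V(r, k) = -3*(-2) = 6)
-18*149 + V(-9, -2) = -18*149 + 6 = -2682 + 6 = -2676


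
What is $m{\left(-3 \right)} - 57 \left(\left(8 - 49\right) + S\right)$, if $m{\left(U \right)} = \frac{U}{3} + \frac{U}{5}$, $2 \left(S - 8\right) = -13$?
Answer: $\frac{22499}{10} \approx 2249.9$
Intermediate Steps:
$S = \frac{3}{2}$ ($S = 8 + \frac{1}{2} \left(-13\right) = 8 - \frac{13}{2} = \frac{3}{2} \approx 1.5$)
$m{\left(U \right)} = \frac{8 U}{15}$ ($m{\left(U \right)} = U \frac{1}{3} + U \frac{1}{5} = \frac{U}{3} + \frac{U}{5} = \frac{8 U}{15}$)
$m{\left(-3 \right)} - 57 \left(\left(8 - 49\right) + S\right) = \frac{8}{15} \left(-3\right) - 57 \left(\left(8 - 49\right) + \frac{3}{2}\right) = - \frac{8}{5} - 57 \left(-41 + \frac{3}{2}\right) = - \frac{8}{5} - - \frac{4503}{2} = - \frac{8}{5} + \frac{4503}{2} = \frac{22499}{10}$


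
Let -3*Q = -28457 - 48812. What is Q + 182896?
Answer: 625957/3 ≈ 2.0865e+5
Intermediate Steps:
Q = 77269/3 (Q = -(-28457 - 48812)/3 = -1/3*(-77269) = 77269/3 ≈ 25756.)
Q + 182896 = 77269/3 + 182896 = 625957/3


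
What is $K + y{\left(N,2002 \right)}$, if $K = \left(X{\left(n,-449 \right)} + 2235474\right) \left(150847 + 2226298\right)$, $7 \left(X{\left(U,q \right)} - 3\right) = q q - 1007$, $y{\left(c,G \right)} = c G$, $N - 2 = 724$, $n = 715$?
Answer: $\frac{37675222010449}{7} \approx 5.3822 \cdot 10^{12}$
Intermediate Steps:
$N = 726$ ($N = 2 + 724 = 726$)
$y{\left(c,G \right)} = G c$
$X{\left(U,q \right)} = - \frac{986}{7} + \frac{q^{2}}{7}$ ($X{\left(U,q \right)} = 3 + \frac{q q - 1007}{7} = 3 + \frac{q^{2} - 1007}{7} = 3 + \frac{-1007 + q^{2}}{7} = 3 + \left(- \frac{1007}{7} + \frac{q^{2}}{7}\right) = - \frac{986}{7} + \frac{q^{2}}{7}$)
$K = \frac{37675211836285}{7}$ ($K = \left(\left(- \frac{986}{7} + \frac{\left(-449\right)^{2}}{7}\right) + 2235474\right) \left(150847 + 2226298\right) = \left(\left(- \frac{986}{7} + \frac{1}{7} \cdot 201601\right) + 2235474\right) 2377145 = \left(\left(- \frac{986}{7} + \frac{201601}{7}\right) + 2235474\right) 2377145 = \left(\frac{200615}{7} + 2235474\right) 2377145 = \frac{15848933}{7} \cdot 2377145 = \frac{37675211836285}{7} \approx 5.3822 \cdot 10^{12}$)
$K + y{\left(N,2002 \right)} = \frac{37675211836285}{7} + 2002 \cdot 726 = \frac{37675211836285}{7} + 1453452 = \frac{37675222010449}{7}$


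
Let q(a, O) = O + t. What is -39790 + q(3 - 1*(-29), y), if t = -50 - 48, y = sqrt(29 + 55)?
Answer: -39888 + 2*sqrt(21) ≈ -39879.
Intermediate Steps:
y = 2*sqrt(21) (y = sqrt(84) = 2*sqrt(21) ≈ 9.1651)
t = -98
q(a, O) = -98 + O (q(a, O) = O - 98 = -98 + O)
-39790 + q(3 - 1*(-29), y) = -39790 + (-98 + 2*sqrt(21)) = -39888 + 2*sqrt(21)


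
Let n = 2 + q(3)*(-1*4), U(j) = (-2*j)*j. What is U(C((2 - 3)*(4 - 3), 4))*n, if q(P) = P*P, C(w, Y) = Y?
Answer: 1088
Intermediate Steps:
U(j) = -2*j²
q(P) = P²
n = -34 (n = 2 + 3²*(-1*4) = 2 + 9*(-4) = 2 - 36 = -34)
U(C((2 - 3)*(4 - 3), 4))*n = -2*4²*(-34) = -2*16*(-34) = -32*(-34) = 1088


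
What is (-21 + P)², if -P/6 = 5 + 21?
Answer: 31329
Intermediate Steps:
P = -156 (P = -6*(5 + 21) = -6*26 = -156)
(-21 + P)² = (-21 - 156)² = (-177)² = 31329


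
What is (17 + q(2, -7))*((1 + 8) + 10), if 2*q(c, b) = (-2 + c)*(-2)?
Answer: 323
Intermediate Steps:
q(c, b) = 2 - c (q(c, b) = ((-2 + c)*(-2))/2 = (4 - 2*c)/2 = 2 - c)
(17 + q(2, -7))*((1 + 8) + 10) = (17 + (2 - 1*2))*((1 + 8) + 10) = (17 + (2 - 2))*(9 + 10) = (17 + 0)*19 = 17*19 = 323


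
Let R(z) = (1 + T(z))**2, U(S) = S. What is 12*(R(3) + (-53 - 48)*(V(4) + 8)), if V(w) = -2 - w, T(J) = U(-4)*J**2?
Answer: 12276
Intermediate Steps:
T(J) = -4*J**2
R(z) = (1 - 4*z**2)**2
12*(R(3) + (-53 - 48)*(V(4) + 8)) = 12*((1 - 4*3**2)**2 + (-53 - 48)*((-2 - 1*4) + 8)) = 12*((1 - 4*9)**2 - 101*((-2 - 4) + 8)) = 12*((1 - 36)**2 - 101*(-6 + 8)) = 12*((-35)**2 - 101*2) = 12*(1225 - 202) = 12*1023 = 12276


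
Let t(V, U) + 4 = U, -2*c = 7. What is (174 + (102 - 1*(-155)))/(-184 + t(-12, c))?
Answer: -862/383 ≈ -2.2507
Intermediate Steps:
c = -7/2 (c = -1/2*7 = -7/2 ≈ -3.5000)
t(V, U) = -4 + U
(174 + (102 - 1*(-155)))/(-184 + t(-12, c)) = (174 + (102 - 1*(-155)))/(-184 + (-4 - 7/2)) = (174 + (102 + 155))/(-184 - 15/2) = (174 + 257)/(-383/2) = 431*(-2/383) = -862/383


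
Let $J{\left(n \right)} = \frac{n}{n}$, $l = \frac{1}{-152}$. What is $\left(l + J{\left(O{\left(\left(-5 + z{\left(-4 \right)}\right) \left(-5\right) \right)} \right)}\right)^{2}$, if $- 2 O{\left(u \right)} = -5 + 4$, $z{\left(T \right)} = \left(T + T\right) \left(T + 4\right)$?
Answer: $\frac{22801}{23104} \approx 0.98689$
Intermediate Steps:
$z{\left(T \right)} = 2 T \left(4 + T\right)$
$O{\left(u \right)} = \frac{1}{2}$ ($O{\left(u \right)} = - \frac{-5 + 4}{2} = \left(- \frac{1}{2}\right) \left(-1\right) = \frac{1}{2}$)
$l = - \frac{1}{152} \approx -0.0065789$
$J{\left(n \right)} = 1$
$\left(l + J{\left(O{\left(\left(-5 + z{\left(-4 \right)}\right) \left(-5\right) \right)} \right)}\right)^{2} = \left(- \frac{1}{152} + 1\right)^{2} = \left(\frac{151}{152}\right)^{2} = \frac{22801}{23104}$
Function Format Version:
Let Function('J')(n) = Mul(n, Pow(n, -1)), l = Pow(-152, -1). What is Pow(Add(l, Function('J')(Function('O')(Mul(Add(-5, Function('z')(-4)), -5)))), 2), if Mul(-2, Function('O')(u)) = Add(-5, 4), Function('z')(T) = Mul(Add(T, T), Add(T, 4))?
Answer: Rational(22801, 23104) ≈ 0.98689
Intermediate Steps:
Function('z')(T) = Mul(2, T, Add(4, T)) (Function('z')(T) = Mul(Mul(2, T), Add(4, T)) = Mul(2, T, Add(4, T)))
Function('O')(u) = Rational(1, 2) (Function('O')(u) = Mul(Rational(-1, 2), Add(-5, 4)) = Mul(Rational(-1, 2), -1) = Rational(1, 2))
l = Rational(-1, 152) ≈ -0.0065789
Function('J')(n) = 1
Pow(Add(l, Function('J')(Function('O')(Mul(Add(-5, Function('z')(-4)), -5)))), 2) = Pow(Add(Rational(-1, 152), 1), 2) = Pow(Rational(151, 152), 2) = Rational(22801, 23104)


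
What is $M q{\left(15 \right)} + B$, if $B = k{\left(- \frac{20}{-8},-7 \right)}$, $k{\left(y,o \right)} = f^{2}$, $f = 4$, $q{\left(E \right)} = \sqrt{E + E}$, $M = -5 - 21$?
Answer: $16 - 26 \sqrt{30} \approx -126.41$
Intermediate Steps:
$M = -26$ ($M = -5 - 21 = -26$)
$q{\left(E \right)} = \sqrt{2} \sqrt{E}$ ($q{\left(E \right)} = \sqrt{2 E} = \sqrt{2} \sqrt{E}$)
$k{\left(y,o \right)} = 16$ ($k{\left(y,o \right)} = 4^{2} = 16$)
$B = 16$
$M q{\left(15 \right)} + B = - 26 \sqrt{2} \sqrt{15} + 16 = - 26 \sqrt{30} + 16 = 16 - 26 \sqrt{30}$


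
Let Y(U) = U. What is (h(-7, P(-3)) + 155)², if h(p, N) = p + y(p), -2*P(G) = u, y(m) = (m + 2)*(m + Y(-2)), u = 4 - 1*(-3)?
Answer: 37249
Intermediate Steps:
u = 7 (u = 4 + 3 = 7)
y(m) = (-2 + m)*(2 + m) (y(m) = (m + 2)*(m - 2) = (2 + m)*(-2 + m) = (-2 + m)*(2 + m))
P(G) = -7/2 (P(G) = -½*7 = -7/2)
h(p, N) = -4 + p + p² (h(p, N) = p + (-4 + p²) = -4 + p + p²)
(h(-7, P(-3)) + 155)² = ((-4 - 7 + (-7)²) + 155)² = ((-4 - 7 + 49) + 155)² = (38 + 155)² = 193² = 37249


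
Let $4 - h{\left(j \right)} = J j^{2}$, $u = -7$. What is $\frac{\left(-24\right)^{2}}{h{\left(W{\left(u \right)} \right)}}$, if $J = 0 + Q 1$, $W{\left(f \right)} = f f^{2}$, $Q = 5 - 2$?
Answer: $- \frac{576}{352943} \approx -0.001632$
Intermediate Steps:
$Q = 3$ ($Q = 5 - 2 = 3$)
$W{\left(f \right)} = f^{3}$
$J = 3$ ($J = 0 + 3 \cdot 1 = 0 + 3 = 3$)
$h{\left(j \right)} = 4 - 3 j^{2}$
$\frac{\left(-24\right)^{2}}{h{\left(W{\left(u \right)} \right)}} = \frac{\left(-24\right)^{2}}{4 - 3 \left(\left(-7\right)^{3}\right)^{2}} = \frac{576}{4 - 3 \left(-343\right)^{2}} = \frac{576}{4 - 352947} = \frac{576}{-352943} = 576 \left(- \frac{1}{352943}\right) = - \frac{576}{352943}$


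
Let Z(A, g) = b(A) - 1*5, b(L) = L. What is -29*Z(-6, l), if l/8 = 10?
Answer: 319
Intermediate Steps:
l = 80 (l = 8*10 = 80)
Z(A, g) = -5 + A (Z(A, g) = A - 1*5 = A - 5 = -5 + A)
-29*Z(-6, l) = -29*(-5 - 6) = -29*(-11) = 319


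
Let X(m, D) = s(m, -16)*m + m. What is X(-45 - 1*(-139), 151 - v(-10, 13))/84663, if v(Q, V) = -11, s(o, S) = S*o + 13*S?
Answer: -160834/84663 ≈ -1.8997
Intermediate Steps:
s(o, S) = 13*S + S*o
X(m, D) = m + m*(-208 - 16*m) (X(m, D) = (-16*(13 + m))*m + m = (-208 - 16*m)*m + m = m*(-208 - 16*m) + m = m + m*(-208 - 16*m))
X(-45 - 1*(-139), 151 - v(-10, 13))/84663 = -(-45 - 1*(-139))*(207 + 16*(-45 - 1*(-139)))/84663 = -(-45 + 139)*(207 + 16*(-45 + 139))*(1/84663) = -1*94*(207 + 16*94)*(1/84663) = -1*94*(207 + 1504)*(1/84663) = -1*94*1711*(1/84663) = -160834*1/84663 = -160834/84663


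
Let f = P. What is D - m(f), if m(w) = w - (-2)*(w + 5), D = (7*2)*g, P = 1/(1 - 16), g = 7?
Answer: 441/5 ≈ 88.200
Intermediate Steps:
P = -1/15 (P = 1/(-15) = -1/15 ≈ -0.066667)
D = 98 (D = (7*2)*7 = 14*7 = 98)
f = -1/15 ≈ -0.066667
m(w) = 10 + 3*w (m(w) = w - (-2)*(5 + w) = w - (-10 - 2*w) = w + (10 + 2*w) = 10 + 3*w)
D - m(f) = 98 - (10 + 3*(-1/15)) = 98 - (10 - ⅕) = 98 - 1*49/5 = 98 - 49/5 = 441/5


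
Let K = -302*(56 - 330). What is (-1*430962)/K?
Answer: -215481/41374 ≈ -5.2081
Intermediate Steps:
K = 82748 (K = -302*(-274) = 82748)
(-1*430962)/K = -1*430962/82748 = -430962*1/82748 = -215481/41374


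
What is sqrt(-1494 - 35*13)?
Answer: I*sqrt(1949) ≈ 44.147*I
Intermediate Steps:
sqrt(-1494 - 35*13) = sqrt(-1494 - 455) = sqrt(-1949) = I*sqrt(1949)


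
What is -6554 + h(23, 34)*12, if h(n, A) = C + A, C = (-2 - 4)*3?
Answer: -6362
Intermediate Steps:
C = -18 (C = -6*3 = -18)
h(n, A) = -18 + A
-6554 + h(23, 34)*12 = -6554 + (-18 + 34)*12 = -6554 + 16*12 = -6554 + 192 = -6362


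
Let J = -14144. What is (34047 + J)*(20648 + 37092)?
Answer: 1149199220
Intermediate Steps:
(34047 + J)*(20648 + 37092) = (34047 - 14144)*(20648 + 37092) = 19903*57740 = 1149199220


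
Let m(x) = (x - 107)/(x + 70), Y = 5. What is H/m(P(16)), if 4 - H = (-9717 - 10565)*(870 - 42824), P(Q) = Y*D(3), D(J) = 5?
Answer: 40418273640/41 ≈ 9.8581e+8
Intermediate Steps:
P(Q) = 25 (P(Q) = 5*5 = 25)
m(x) = (-107 + x)/(70 + x)
H = -850911024 (H = 4 - (-9717 - 10565)*(870 - 42824) = 4 - (-20282)*(-41954) = 4 - 1*850911028 = 4 - 850911028 = -850911024)
H/m(P(16)) = -850911024*(70 + 25)/(-107 + 25) = -850911024/(-82/95) = -850911024*(-95/82) = 40418273640/41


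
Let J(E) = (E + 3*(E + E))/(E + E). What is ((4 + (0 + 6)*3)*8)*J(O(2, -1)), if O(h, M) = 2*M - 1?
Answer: 616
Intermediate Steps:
O(h, M) = -1 + 2*M
J(E) = 7/2 (J(E) = (E + 3*(2*E))/((2*E)) = (E + 6*E)*(1/(2*E)) = (7*E)*(1/(2*E)) = 7/2)
((4 + (0 + 6)*3)*8)*J(O(2, -1)) = ((4 + (0 + 6)*3)*8)*(7/2) = ((4 + 6*3)*8)*(7/2) = ((4 + 18)*8)*(7/2) = (22*8)*(7/2) = 176*(7/2) = 616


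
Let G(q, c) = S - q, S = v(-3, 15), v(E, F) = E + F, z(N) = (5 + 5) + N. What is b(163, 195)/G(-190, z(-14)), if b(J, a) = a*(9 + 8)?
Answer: 3315/202 ≈ 16.411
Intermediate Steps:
z(N) = 10 + N
S = 12 (S = -3 + 15 = 12)
G(q, c) = 12 - q
b(J, a) = 17*a (b(J, a) = a*17 = 17*a)
b(163, 195)/G(-190, z(-14)) = (17*195)/(12 - 1*(-190)) = 3315/(12 + 190) = 3315/202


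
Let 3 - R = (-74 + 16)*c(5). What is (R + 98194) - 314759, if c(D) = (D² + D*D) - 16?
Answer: -214590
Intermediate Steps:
c(D) = -16 + 2*D² (c(D) = (D² + D²) - 16 = 2*D² - 16 = -16 + 2*D²)
R = 1975 (R = 3 - (-74 + 16)*(-16 + 2*5²) = 3 - (-58)*(-16 + 2*25) = 3 - (-58)*(-16 + 50) = 3 - (-58)*34 = 3 - 1*(-1972) = 3 + 1972 = 1975)
(R + 98194) - 314759 = (1975 + 98194) - 314759 = 100169 - 314759 = -214590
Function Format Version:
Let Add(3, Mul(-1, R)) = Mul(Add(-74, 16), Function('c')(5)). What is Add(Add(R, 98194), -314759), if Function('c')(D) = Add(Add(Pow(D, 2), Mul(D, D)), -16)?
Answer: -214590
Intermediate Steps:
Function('c')(D) = Add(-16, Mul(2, Pow(D, 2))) (Function('c')(D) = Add(Add(Pow(D, 2), Pow(D, 2)), -16) = Add(Mul(2, Pow(D, 2)), -16) = Add(-16, Mul(2, Pow(D, 2))))
R = 1975 (R = Add(3, Mul(-1, Mul(Add(-74, 16), Add(-16, Mul(2, Pow(5, 2)))))) = Add(3, Mul(-1, Mul(-58, Add(-16, Mul(2, 25))))) = Add(3, Mul(-1, Mul(-58, Add(-16, 50)))) = Add(3, Mul(-1, Mul(-58, 34))) = Add(3, Mul(-1, -1972)) = Add(3, 1972) = 1975)
Add(Add(R, 98194), -314759) = Add(Add(1975, 98194), -314759) = Add(100169, -314759) = -214590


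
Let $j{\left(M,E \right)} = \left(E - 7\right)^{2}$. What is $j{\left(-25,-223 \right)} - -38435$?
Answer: $91335$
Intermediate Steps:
$j{\left(M,E \right)} = \left(-7 + E\right)^{2}$
$j{\left(-25,-223 \right)} - -38435 = \left(-7 - 223\right)^{2} - -38435 = \left(-230\right)^{2} + 38435 = 52900 + 38435 = 91335$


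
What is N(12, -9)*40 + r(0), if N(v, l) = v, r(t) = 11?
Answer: 491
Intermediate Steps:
N(12, -9)*40 + r(0) = 12*40 + 11 = 480 + 11 = 491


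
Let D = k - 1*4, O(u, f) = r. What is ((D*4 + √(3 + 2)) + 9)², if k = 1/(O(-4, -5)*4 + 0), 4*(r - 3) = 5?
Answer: 14670/289 - 230*√5/17 ≈ 20.509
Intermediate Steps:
r = 17/4 (r = 3 + (¼)*5 = 3 + 5/4 = 17/4 ≈ 4.2500)
O(u, f) = 17/4
k = 1/17 (k = 1/((17/4)*4 + 0) = 1/(17 + 0) = 1/17 ≈ 0.058824)
D = -67/17 (D = 1/17 - 1*4 = 1/17 - 4 = -67/17 ≈ -3.9412)
((D*4 + √(3 + 2)) + 9)² = ((-67/17*4 + √(3 + 2)) + 9)² = ((-268/17 + √5) + 9)² = (-115/17 + √5)²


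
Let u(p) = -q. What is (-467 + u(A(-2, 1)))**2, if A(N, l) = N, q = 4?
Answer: 221841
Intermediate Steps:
u(p) = -4 (u(p) = -1*4 = -4)
(-467 + u(A(-2, 1)))**2 = (-467 - 4)**2 = (-471)**2 = 221841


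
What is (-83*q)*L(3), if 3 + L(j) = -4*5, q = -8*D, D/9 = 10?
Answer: -1374480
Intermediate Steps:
D = 90 (D = 9*10 = 90)
q = -720 (q = -8*90 = -720)
L(j) = -23 (L(j) = -3 - 4*5 = -3 - 20 = -23)
(-83*q)*L(3) = -83*(-720)*(-23) = 59760*(-23) = -1374480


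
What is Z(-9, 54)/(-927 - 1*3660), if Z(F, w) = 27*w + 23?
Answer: -1481/4587 ≈ -0.32287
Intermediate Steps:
Z(F, w) = 23 + 27*w
Z(-9, 54)/(-927 - 1*3660) = (23 + 27*54)/(-927 - 1*3660) = (23 + 1458)/(-927 - 3660) = 1481/(-4587) = 1481*(-1/4587) = -1481/4587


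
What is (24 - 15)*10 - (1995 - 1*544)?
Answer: -1361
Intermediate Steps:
(24 - 15)*10 - (1995 - 1*544) = 9*10 - (1995 - 544) = 90 - 1*1451 = 90 - 1451 = -1361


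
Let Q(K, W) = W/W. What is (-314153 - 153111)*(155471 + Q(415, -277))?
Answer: -72646468608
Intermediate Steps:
Q(K, W) = 1
(-314153 - 153111)*(155471 + Q(415, -277)) = (-314153 - 153111)*(155471 + 1) = -467264*155472 = -72646468608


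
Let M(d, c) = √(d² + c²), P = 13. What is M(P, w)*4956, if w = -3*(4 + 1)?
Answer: 4956*√394 ≈ 98374.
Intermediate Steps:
w = -15 (w = -3*5 = -15)
M(d, c) = √(c² + d²)
M(P, w)*4956 = √((-15)² + 13²)*4956 = √(225 + 169)*4956 = √394*4956 = 4956*√394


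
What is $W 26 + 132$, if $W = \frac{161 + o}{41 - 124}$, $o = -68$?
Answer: $\frac{8538}{83} \approx 102.87$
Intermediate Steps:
$W = - \frac{93}{83}$ ($W = \frac{161 - 68}{41 - 124} = \frac{93}{-83} = 93 \left(- \frac{1}{83}\right) = - \frac{93}{83} \approx -1.1205$)
$W 26 + 132 = \left(- \frac{93}{83}\right) 26 + 132 = - \frac{2418}{83} + 132 = \frac{8538}{83}$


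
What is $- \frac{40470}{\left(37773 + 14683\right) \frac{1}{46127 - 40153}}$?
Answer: $- \frac{60441945}{13114} \approx -4609.0$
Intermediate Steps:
$- \frac{40470}{\left(37773 + 14683\right) \frac{1}{46127 - 40153}} = - \frac{40470}{52456 \cdot \frac{1}{5974}} = - \frac{40470}{\frac{26228}{2987}} = \left(-40470\right) \frac{2987}{26228} = - \frac{60441945}{13114}$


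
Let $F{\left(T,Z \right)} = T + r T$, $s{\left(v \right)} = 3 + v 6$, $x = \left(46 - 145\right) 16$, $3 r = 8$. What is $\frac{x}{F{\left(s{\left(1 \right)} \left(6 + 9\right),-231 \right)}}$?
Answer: $- \frac{16}{5} \approx -3.2$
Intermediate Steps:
$r = \frac{8}{3}$ ($r = \frac{1}{3} \cdot 8 = \frac{8}{3} \approx 2.6667$)
$x = -1584$ ($x = \left(-99\right) 16 = -1584$)
$s{\left(v \right)} = 3 + 6 v$
$F{\left(T,Z \right)} = \frac{11 T}{3}$ ($F{\left(T,Z \right)} = T + \frac{8 T}{3} = \frac{11 T}{3}$)
$\frac{x}{F{\left(s{\left(1 \right)} \left(6 + 9\right),-231 \right)}} = - \frac{1584}{\frac{11}{3} \left(3 + 6 \cdot 1\right) \left(6 + 9\right)} = - \frac{1584}{\frac{11}{3} \left(3 + 6\right) 15} = - \frac{1584}{\frac{11}{3} \cdot 9 \cdot 15} = - \frac{1584}{\frac{11}{3} \cdot 135} = - \frac{1584}{495} = \left(-1584\right) \frac{1}{495} = - \frac{16}{5}$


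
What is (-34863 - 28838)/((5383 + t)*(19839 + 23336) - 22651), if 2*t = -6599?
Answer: -127402/179864923 ≈ -0.00070832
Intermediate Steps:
t = -6599/2 (t = (1/2)*(-6599) = -6599/2 ≈ -3299.5)
(-34863 - 28838)/((5383 + t)*(19839 + 23336) - 22651) = (-34863 - 28838)/((5383 - 6599/2)*(19839 + 23336) - 22651) = -63701/((4167/2)*43175 - 22651) = -63701/(179910225/2 - 22651) = -63701/179864923/2 = -63701*2/179864923 = -127402/179864923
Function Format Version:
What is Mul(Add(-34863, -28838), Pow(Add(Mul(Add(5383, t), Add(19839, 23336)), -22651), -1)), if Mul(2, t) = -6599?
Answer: Rational(-127402, 179864923) ≈ -0.00070832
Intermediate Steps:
t = Rational(-6599, 2) (t = Mul(Rational(1, 2), -6599) = Rational(-6599, 2) ≈ -3299.5)
Mul(Add(-34863, -28838), Pow(Add(Mul(Add(5383, t), Add(19839, 23336)), -22651), -1)) = Mul(Add(-34863, -28838), Pow(Add(Mul(Add(5383, Rational(-6599, 2)), Add(19839, 23336)), -22651), -1)) = Mul(-63701, Pow(Add(Mul(Rational(4167, 2), 43175), -22651), -1)) = Mul(-63701, Pow(Add(Rational(179910225, 2), -22651), -1)) = Mul(-63701, Pow(Rational(179864923, 2), -1)) = Mul(-63701, Rational(2, 179864923)) = Rational(-127402, 179864923)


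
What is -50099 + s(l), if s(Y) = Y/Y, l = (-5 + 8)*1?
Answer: -50098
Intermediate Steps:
l = 3 (l = 3*1 = 3)
s(Y) = 1
-50099 + s(l) = -50099 + 1 = -50098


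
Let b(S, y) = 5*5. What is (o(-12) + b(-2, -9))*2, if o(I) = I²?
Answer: 338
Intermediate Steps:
b(S, y) = 25
(o(-12) + b(-2, -9))*2 = ((-12)² + 25)*2 = (144 + 25)*2 = 169*2 = 338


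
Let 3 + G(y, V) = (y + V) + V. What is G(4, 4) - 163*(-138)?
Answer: 22503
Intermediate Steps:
G(y, V) = -3 + y + 2*V (G(y, V) = -3 + ((y + V) + V) = -3 + ((V + y) + V) = -3 + (y + 2*V) = -3 + y + 2*V)
G(4, 4) - 163*(-138) = (-3 + 4 + 2*4) - 163*(-138) = (-3 + 4 + 8) + 22494 = 9 + 22494 = 22503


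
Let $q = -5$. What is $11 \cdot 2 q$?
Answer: $-110$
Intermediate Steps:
$11 \cdot 2 q = 11 \cdot 2 \left(-5\right) = 22 \left(-5\right) = -110$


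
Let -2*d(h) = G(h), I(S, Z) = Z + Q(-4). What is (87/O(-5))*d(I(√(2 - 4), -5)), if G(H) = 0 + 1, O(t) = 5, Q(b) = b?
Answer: -87/10 ≈ -8.7000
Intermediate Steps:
G(H) = 1
I(S, Z) = -4 + Z (I(S, Z) = Z - 4 = -4 + Z)
d(h) = -½ (d(h) = -½*1 = -½)
(87/O(-5))*d(I(√(2 - 4), -5)) = (87/5)*(-½) = -87/10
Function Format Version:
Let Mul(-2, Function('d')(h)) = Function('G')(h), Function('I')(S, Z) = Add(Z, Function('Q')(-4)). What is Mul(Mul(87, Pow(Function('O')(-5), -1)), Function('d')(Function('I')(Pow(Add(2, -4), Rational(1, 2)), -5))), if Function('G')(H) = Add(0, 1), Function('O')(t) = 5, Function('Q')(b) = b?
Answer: Rational(-87, 10) ≈ -8.7000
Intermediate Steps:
Function('G')(H) = 1
Function('I')(S, Z) = Add(-4, Z) (Function('I')(S, Z) = Add(Z, -4) = Add(-4, Z))
Function('d')(h) = Rational(-1, 2) (Function('d')(h) = Mul(Rational(-1, 2), 1) = Rational(-1, 2))
Mul(Mul(87, Pow(Function('O')(-5), -1)), Function('d')(Function('I')(Pow(Add(2, -4), Rational(1, 2)), -5))) = Mul(Mul(87, Pow(5, -1)), Rational(-1, 2)) = Mul(Mul(87, Rational(1, 5)), Rational(-1, 2)) = Mul(Rational(87, 5), Rational(-1, 2)) = Rational(-87, 10)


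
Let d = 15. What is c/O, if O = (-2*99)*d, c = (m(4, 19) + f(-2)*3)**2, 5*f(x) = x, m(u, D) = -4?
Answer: -338/37125 ≈ -0.0091044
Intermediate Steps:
f(x) = x/5
c = 676/25 (c = (-4 + ((1/5)*(-2))*3)**2 = (-4 - 2/5*3)**2 = (-4 - 6/5)**2 = (-26/5)**2 = 676/25 ≈ 27.040)
O = -2970 (O = -2*99*15 = -198*15 = -2970)
c/O = (676/25)/(-2970) = (676/25)*(-1/2970) = -338/37125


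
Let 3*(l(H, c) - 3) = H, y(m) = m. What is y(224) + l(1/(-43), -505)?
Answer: 29282/129 ≈ 226.99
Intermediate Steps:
l(H, c) = 3 + H/3
y(224) + l(1/(-43), -505) = 224 + (3 + (1/3)/(-43)) = 224 + (3 + (1/3)*(-1/43)) = 224 + (3 - 1/129) = 224 + 386/129 = 29282/129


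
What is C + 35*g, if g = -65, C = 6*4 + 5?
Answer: -2246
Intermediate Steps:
C = 29 (C = 24 + 5 = 29)
C + 35*g = 29 + 35*(-65) = 29 - 2275 = -2246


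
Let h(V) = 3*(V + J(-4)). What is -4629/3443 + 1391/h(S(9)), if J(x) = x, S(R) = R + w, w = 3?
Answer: 4678117/82632 ≈ 56.614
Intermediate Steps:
S(R) = 3 + R (S(R) = R + 3 = 3 + R)
h(V) = -12 + 3*V (h(V) = 3*(V - 4) = 3*(-4 + V) = -12 + 3*V)
-4629/3443 + 1391/h(S(9)) = -4629/3443 + 1391/(-12 + 3*(3 + 9)) = -4629*1/3443 + 1391/(-12 + 3*12) = -4629/3443 + 1391/(-12 + 36) = -4629/3443 + 1391/24 = 4678117/82632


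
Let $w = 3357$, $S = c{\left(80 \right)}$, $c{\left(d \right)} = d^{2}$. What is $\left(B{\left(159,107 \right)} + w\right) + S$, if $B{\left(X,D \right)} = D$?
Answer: $9864$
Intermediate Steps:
$S = 6400$ ($S = 80^{2} = 6400$)
$\left(B{\left(159,107 \right)} + w\right) + S = \left(107 + 3357\right) + 6400 = 3464 + 6400 = 9864$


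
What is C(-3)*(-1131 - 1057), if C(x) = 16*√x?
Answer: -35008*I*√3 ≈ -60636.0*I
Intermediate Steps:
C(-3)*(-1131 - 1057) = (16*√(-3))*(-1131 - 1057) = (16*(I*√3))*(-2188) = (16*I*√3)*(-2188) = -35008*I*√3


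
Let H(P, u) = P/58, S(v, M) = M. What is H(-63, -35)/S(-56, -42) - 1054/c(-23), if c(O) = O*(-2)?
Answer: -61063/2668 ≈ -22.887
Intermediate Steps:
H(P, u) = P/58 (H(P, u) = P*(1/58) = P/58)
c(O) = -2*O
H(-63, -35)/S(-56, -42) - 1054/c(-23) = ((1/58)*(-63))/(-42) - 1054/((-2*(-23))) = -63/58*(-1/42) - 1054/46 = 3/116 - 1054*1/46 = 3/116 - 527/23 = -61063/2668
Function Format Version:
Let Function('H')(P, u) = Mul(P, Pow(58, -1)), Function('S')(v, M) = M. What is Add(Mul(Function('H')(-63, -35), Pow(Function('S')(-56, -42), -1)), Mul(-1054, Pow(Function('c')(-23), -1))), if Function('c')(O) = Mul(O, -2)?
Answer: Rational(-61063, 2668) ≈ -22.887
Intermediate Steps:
Function('H')(P, u) = Mul(Rational(1, 58), P) (Function('H')(P, u) = Mul(P, Rational(1, 58)) = Mul(Rational(1, 58), P))
Function('c')(O) = Mul(-2, O)
Add(Mul(Function('H')(-63, -35), Pow(Function('S')(-56, -42), -1)), Mul(-1054, Pow(Function('c')(-23), -1))) = Add(Mul(Mul(Rational(1, 58), -63), Pow(-42, -1)), Mul(-1054, Pow(Mul(-2, -23), -1))) = Add(Mul(Rational(-63, 58), Rational(-1, 42)), Mul(-1054, Pow(46, -1))) = Add(Rational(3, 116), Mul(-1054, Rational(1, 46))) = Add(Rational(3, 116), Rational(-527, 23)) = Rational(-61063, 2668)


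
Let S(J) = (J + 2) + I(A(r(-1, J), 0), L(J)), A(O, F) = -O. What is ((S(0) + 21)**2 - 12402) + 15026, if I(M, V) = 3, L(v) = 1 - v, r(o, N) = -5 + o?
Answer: 3300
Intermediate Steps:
S(J) = 5 + J (S(J) = (J + 2) + 3 = (2 + J) + 3 = 5 + J)
((S(0) + 21)**2 - 12402) + 15026 = (((5 + 0) + 21)**2 - 12402) + 15026 = ((5 + 21)**2 - 12402) + 15026 = (26**2 - 12402) + 15026 = (676 - 12402) + 15026 = -11726 + 15026 = 3300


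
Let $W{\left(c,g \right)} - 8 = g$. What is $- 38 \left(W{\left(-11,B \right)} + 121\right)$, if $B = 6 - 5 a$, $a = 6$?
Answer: $-3990$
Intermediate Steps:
$B = -24$ ($B = 6 - 30 = -24$)
$W{\left(c,g \right)} = 8 + g$
$- 38 \left(W{\left(-11,B \right)} + 121\right) = - 38 \left(\left(8 - 24\right) + 121\right) = - 38 \left(-16 + 121\right) = \left(-38\right) 105 = -3990$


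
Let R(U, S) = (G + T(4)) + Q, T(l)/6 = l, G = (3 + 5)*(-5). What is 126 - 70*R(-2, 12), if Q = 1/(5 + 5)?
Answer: 1239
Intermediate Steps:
G = -40 (G = 8*(-5) = -40)
T(l) = 6*l
Q = 1/10 ≈ 0.10000
R(U, S) = -159/10 (R(U, S) = (-40 + 6*4) + 1/10 = (-40 + 24) + 1/10 = -16 + 1/10 = -159/10)
126 - 70*R(-2, 12) = 126 - 70*(-159/10) = 126 + 1113 = 1239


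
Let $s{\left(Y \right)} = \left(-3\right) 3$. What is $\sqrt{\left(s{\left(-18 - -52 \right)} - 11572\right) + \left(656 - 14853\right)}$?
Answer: $i \sqrt{25778} \approx 160.56 i$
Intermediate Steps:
$s{\left(Y \right)} = -9$
$\sqrt{\left(s{\left(-18 - -52 \right)} - 11572\right) + \left(656 - 14853\right)} = \sqrt{\left(-9 - 11572\right) + \left(656 - 14853\right)} = \sqrt{-11581 + \left(656 - 14853\right)} = \sqrt{-11581 - 14197} = \sqrt{-25778} = i \sqrt{25778}$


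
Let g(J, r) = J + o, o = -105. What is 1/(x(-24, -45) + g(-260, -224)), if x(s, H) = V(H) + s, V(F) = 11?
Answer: -1/378 ≈ -0.0026455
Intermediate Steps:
x(s, H) = 11 + s
g(J, r) = -105 + J (g(J, r) = J - 105 = -105 + J)
1/(x(-24, -45) + g(-260, -224)) = 1/((11 - 24) + (-105 - 260)) = 1/(-13 - 365) = 1/(-378) = -1/378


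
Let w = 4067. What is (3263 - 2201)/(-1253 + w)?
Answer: 177/469 ≈ 0.37740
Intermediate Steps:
(3263 - 2201)/(-1253 + w) = (3263 - 2201)/(-1253 + 4067) = 1062/2814 = 1062*(1/2814) = 177/469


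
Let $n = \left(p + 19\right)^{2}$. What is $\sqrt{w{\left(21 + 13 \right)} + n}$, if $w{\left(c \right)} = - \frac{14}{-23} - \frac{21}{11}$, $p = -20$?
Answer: $\frac{2 i \sqrt{4807}}{253} \approx 0.54808 i$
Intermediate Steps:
$w{\left(c \right)} = - \frac{329}{253}$ ($w{\left(c \right)} = \left(-14\right) \left(- \frac{1}{23}\right) - \frac{21}{11} = \frac{14}{23} - \frac{21}{11} = - \frac{329}{253}$)
$n = 1$ ($n = \left(-20 + 19\right)^{2} = \left(-1\right)^{2} = 1$)
$\sqrt{w{\left(21 + 13 \right)} + n} = \sqrt{- \frac{329}{253} + 1} = \sqrt{- \frac{76}{253}} = \frac{2 i \sqrt{4807}}{253}$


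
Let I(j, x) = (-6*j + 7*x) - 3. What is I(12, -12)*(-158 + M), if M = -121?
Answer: 44361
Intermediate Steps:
I(j, x) = -3 - 6*j + 7*x
I(12, -12)*(-158 + M) = (-3 - 6*12 + 7*(-12))*(-158 - 121) = (-3 - 72 - 84)*(-279) = -159*(-279) = 44361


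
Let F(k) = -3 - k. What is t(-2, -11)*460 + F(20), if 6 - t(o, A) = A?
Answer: 7797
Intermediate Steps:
t(o, A) = 6 - A
t(-2, -11)*460 + F(20) = (6 - 1*(-11))*460 + (-3 - 1*20) = (6 + 11)*460 + (-3 - 20) = 17*460 - 23 = 7820 - 23 = 7797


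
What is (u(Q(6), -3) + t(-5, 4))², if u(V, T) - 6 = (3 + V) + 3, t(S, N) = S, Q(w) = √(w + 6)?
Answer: 61 + 28*√3 ≈ 109.50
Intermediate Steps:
Q(w) = √(6 + w)
u(V, T) = 12 + V (u(V, T) = 6 + ((3 + V) + 3) = 6 + (6 + V) = 12 + V)
(u(Q(6), -3) + t(-5, 4))² = ((12 + √(6 + 6)) - 5)² = ((12 + √12) - 5)² = ((12 + 2*√3) - 5)² = (7 + 2*√3)²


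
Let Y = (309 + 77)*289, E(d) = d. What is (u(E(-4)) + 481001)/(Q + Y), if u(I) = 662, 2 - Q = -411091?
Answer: 481663/522647 ≈ 0.92158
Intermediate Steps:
Q = 411093 (Q = 2 - 1*(-411091) = 2 + 411091 = 411093)
Y = 111554 (Y = 386*289 = 111554)
(u(E(-4)) + 481001)/(Q + Y) = (662 + 481001)/(411093 + 111554) = 481663/522647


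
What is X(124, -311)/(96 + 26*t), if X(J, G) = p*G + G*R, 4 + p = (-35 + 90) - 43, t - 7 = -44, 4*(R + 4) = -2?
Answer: 2177/1732 ≈ 1.2569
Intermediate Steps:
R = -9/2 (R = -4 + (1/4)*(-2) = -4 - 1/2 = -9/2 ≈ -4.5000)
t = -37 (t = 7 - 44 = -37)
p = 8 (p = -4 + ((-35 + 90) - 43) = -4 + (55 - 43) = -4 + 12 = 8)
X(J, G) = 7*G/2 (X(J, G) = 8*G + G*(-9/2) = 8*G - 9*G/2 = 7*G/2)
X(124, -311)/(96 + 26*t) = ((7/2)*(-311))/(96 + 26*(-37)) = -2177/(2*(96 - 962)) = -2177/2/(-866) = -2177/2*(-1/866) = 2177/1732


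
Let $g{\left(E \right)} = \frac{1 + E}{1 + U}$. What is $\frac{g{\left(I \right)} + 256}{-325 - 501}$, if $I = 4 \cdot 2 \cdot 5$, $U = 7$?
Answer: $- \frac{2089}{6608} \approx -0.31613$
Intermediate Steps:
$I = 40$ ($I = 8 \cdot 5 = 40$)
$g{\left(E \right)} = \frac{1}{8} + \frac{E}{8}$ ($g{\left(E \right)} = \frac{1 + E}{1 + 7} = \frac{1 + E}{8} = \left(1 + E\right) \frac{1}{8} = \frac{1}{8} + \frac{E}{8}$)
$\frac{g{\left(I \right)} + 256}{-325 - 501} = \frac{\left(\frac{1}{8} + \frac{1}{8} \cdot 40\right) + 256}{-325 - 501} = \frac{\left(\frac{1}{8} + 5\right) + 256}{-826} = \left(\frac{41}{8} + 256\right) \left(- \frac{1}{826}\right) = \frac{2089}{8} \left(- \frac{1}{826}\right) = - \frac{2089}{6608}$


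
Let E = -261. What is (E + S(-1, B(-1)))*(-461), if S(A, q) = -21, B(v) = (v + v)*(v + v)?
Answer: 130002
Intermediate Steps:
B(v) = 4*v² (B(v) = (2*v)*(2*v) = 4*v²)
(E + S(-1, B(-1)))*(-461) = (-261 - 21)*(-461) = -282*(-461) = 130002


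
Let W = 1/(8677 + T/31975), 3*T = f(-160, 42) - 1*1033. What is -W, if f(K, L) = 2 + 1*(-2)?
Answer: -95925/832340192 ≈ -0.00011525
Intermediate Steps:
f(K, L) = 0 (f(K, L) = 2 - 2 = 0)
T = -1033/3 (T = (0 - 1*1033)/3 = (0 - 1033)/3 = (⅓)*(-1033) = -1033/3 ≈ -344.33)
W = 95925/832340192 (W = 1/(8677 - 1033/3/31975) = 1/(8677 - 1033/3*1/31975) = 1/(8677 - 1033/95925) = 1/(832340192/95925) = 95925/832340192 ≈ 0.00011525)
-W = -1*95925/832340192 = -95925/832340192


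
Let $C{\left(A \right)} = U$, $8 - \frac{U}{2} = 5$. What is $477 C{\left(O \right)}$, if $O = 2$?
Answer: $2862$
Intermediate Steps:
$U = 6$ ($U = 16 - 10 = 6$)
$C{\left(A \right)} = 6$
$477 C{\left(O \right)} = 477 \cdot 6 = 2862$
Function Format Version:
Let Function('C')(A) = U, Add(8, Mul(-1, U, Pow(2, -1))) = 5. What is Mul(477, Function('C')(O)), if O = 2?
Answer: 2862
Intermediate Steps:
U = 6 (U = Add(16, Mul(-2, 5)) = Add(16, -10) = 6)
Function('C')(A) = 6
Mul(477, Function('C')(O)) = Mul(477, 6) = 2862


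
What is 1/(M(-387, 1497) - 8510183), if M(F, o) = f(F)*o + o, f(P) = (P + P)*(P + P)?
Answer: 1/888308086 ≈ 1.1257e-9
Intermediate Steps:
f(P) = 4*P**2 (f(P) = (2*P)*(2*P) = 4*P**2)
M(F, o) = o + 4*o*F**2 (M(F, o) = (4*F**2)*o + o = 4*o*F**2 + o = o + 4*o*F**2)
1/(M(-387, 1497) - 8510183) = 1/(1497*(1 + 4*(-387)**2) - 8510183) = 1/(1497*(1 + 4*149769) - 8510183) = 1/(1497*(1 + 599076) - 8510183) = 1/(1497*599077 - 8510183) = 1/(896818269 - 8510183) = 1/888308086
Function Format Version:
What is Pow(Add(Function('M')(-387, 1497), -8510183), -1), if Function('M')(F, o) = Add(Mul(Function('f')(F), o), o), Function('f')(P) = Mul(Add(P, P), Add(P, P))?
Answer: Rational(1, 888308086) ≈ 1.1257e-9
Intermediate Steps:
Function('f')(P) = Mul(4, Pow(P, 2)) (Function('f')(P) = Mul(Mul(2, P), Mul(2, P)) = Mul(4, Pow(P, 2)))
Function('M')(F, o) = Add(o, Mul(4, o, Pow(F, 2))) (Function('M')(F, o) = Add(Mul(Mul(4, Pow(F, 2)), o), o) = Add(Mul(4, o, Pow(F, 2)), o) = Add(o, Mul(4, o, Pow(F, 2))))
Pow(Add(Function('M')(-387, 1497), -8510183), -1) = Pow(Add(Mul(1497, Add(1, Mul(4, Pow(-387, 2)))), -8510183), -1) = Pow(Add(Mul(1497, Add(1, Mul(4, 149769))), -8510183), -1) = Pow(Add(Mul(1497, Add(1, 599076)), -8510183), -1) = Pow(Add(Mul(1497, 599077), -8510183), -1) = Pow(Add(896818269, -8510183), -1) = Pow(888308086, -1) = Rational(1, 888308086)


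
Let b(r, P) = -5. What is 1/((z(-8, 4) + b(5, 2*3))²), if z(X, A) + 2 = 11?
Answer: 1/16 ≈ 0.062500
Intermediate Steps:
z(X, A) = 9 (z(X, A) = -2 + 11 = 9)
1/((z(-8, 4) + b(5, 2*3))²) = 1/((9 - 5)²) = 1/(4²) = 1/16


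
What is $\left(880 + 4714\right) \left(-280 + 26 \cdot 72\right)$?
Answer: $8905648$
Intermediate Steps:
$\left(880 + 4714\right) \left(-280 + 26 \cdot 72\right) = 5594 \left(-280 + 1872\right) = 5594 \cdot 1592 = 8905648$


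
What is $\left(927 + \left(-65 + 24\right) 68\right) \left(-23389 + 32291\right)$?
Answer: $-16566622$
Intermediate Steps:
$\left(927 + \left(-65 + 24\right) 68\right) \left(-23389 + 32291\right) = \left(927 - 2788\right) 8902 = \left(-1861\right) 8902 = -16566622$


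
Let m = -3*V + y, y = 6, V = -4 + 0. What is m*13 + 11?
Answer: 245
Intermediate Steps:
V = -4
m = 18 (m = -3*(-4) + 6 = 12 + 6 = 18)
m*13 + 11 = 18*13 + 11 = 234 + 11 = 245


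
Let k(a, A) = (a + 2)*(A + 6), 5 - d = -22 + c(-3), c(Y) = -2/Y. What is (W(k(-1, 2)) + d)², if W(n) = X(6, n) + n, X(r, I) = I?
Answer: 16129/9 ≈ 1792.1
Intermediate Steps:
d = 79/3 (d = 5 - (-22 - 2/(-3)) = 5 - (-22 - 2*(-⅓)) = 5 - (-22 + ⅔) = 5 - 1*(-64/3) = 5 + 64/3 = 79/3 ≈ 26.333)
k(a, A) = (2 + a)*(6 + A)
W(n) = 2*n (W(n) = n + n = 2*n)
(W(k(-1, 2)) + d)² = (2*(12 + 2*2 + 6*(-1) + 2*(-1)) + 79/3)² = (2*(12 + 4 - 6 - 2) + 79/3)² = (2*8 + 79/3)² = (16 + 79/3)² = (127/3)² = 16129/9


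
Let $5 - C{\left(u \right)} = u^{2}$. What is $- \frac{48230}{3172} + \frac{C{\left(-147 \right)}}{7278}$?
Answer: $- \frac{8068189}{443958} \approx -18.173$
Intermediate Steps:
$C{\left(u \right)} = 5 - u^{2}$
$- \frac{48230}{3172} + \frac{C{\left(-147 \right)}}{7278} = - \frac{48230}{3172} + \frac{5 - \left(-147\right)^{2}}{7278} = \left(-48230\right) \frac{1}{3172} + \left(5 - 21609\right) \frac{1}{7278} = - \frac{1855}{122} + \left(5 - 21609\right) \frac{1}{7278} = - \frac{1855}{122} - \frac{10802}{3639} = - \frac{8068189}{443958}$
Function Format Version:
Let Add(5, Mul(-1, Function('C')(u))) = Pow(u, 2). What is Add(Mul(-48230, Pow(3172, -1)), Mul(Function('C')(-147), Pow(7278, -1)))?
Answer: Rational(-8068189, 443958) ≈ -18.173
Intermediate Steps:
Function('C')(u) = Add(5, Mul(-1, Pow(u, 2)))
Add(Mul(-48230, Pow(3172, -1)), Mul(Function('C')(-147), Pow(7278, -1))) = Add(Mul(-48230, Pow(3172, -1)), Mul(Add(5, Mul(-1, Pow(-147, 2))), Pow(7278, -1))) = Add(Mul(-48230, Rational(1, 3172)), Mul(Add(5, Mul(-1, 21609)), Rational(1, 7278))) = Add(Rational(-1855, 122), Mul(Add(5, -21609), Rational(1, 7278))) = Add(Rational(-1855, 122), Mul(-21604, Rational(1, 7278))) = Add(Rational(-1855, 122), Rational(-10802, 3639)) = Rational(-8068189, 443958)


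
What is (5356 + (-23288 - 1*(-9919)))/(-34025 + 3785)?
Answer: 2671/10080 ≈ 0.26498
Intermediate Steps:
(5356 + (-23288 - 1*(-9919)))/(-34025 + 3785) = (5356 + (-23288 + 9919))/(-30240) = (5356 - 13369)*(-1/30240) = -8013*(-1/30240) = 2671/10080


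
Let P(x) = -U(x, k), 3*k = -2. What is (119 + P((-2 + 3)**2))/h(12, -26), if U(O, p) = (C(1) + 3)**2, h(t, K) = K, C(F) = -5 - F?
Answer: -55/13 ≈ -4.2308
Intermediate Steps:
k = -2/3 (k = (1/3)*(-2) = -2/3 ≈ -0.66667)
U(O, p) = 9 (U(O, p) = ((-5 - 1*1) + 3)**2 = ((-5 - 1) + 3)**2 = (-6 + 3)**2 = (-3)**2 = 9)
P(x) = -9 (P(x) = -1*9 = -9)
(119 + P((-2 + 3)**2))/h(12, -26) = (119 - 9)/(-26) = 110*(-1/26) = -55/13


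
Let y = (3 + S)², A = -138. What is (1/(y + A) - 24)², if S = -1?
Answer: 10349089/17956 ≈ 576.36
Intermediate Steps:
y = 4 (y = (3 - 1)² = 2² = 4)
(1/(y + A) - 24)² = (1/(4 - 138) - 24)² = (1/(-134) - 24)² = (-1/134 - 24)² = (-3217/134)² = 10349089/17956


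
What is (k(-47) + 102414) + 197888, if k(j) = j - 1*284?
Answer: 299971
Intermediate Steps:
k(j) = -284 + j (k(j) = j - 284 = -284 + j)
(k(-47) + 102414) + 197888 = ((-284 - 47) + 102414) + 197888 = (-331 + 102414) + 197888 = 102083 + 197888 = 299971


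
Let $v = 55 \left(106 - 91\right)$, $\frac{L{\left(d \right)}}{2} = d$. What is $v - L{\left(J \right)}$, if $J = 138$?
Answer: $549$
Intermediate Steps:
$L{\left(d \right)} = 2 d$
$v = 825$ ($v = 55 \cdot 15 = 825$)
$v - L{\left(J \right)} = 825 - 2 \cdot 138 = 825 - 276 = 549$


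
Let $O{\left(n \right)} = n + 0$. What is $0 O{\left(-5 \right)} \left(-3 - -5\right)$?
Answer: $0$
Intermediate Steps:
$O{\left(n \right)} = n$
$0 O{\left(-5 \right)} \left(-3 - -5\right) = 0 \left(-5\right) \left(-3 - -5\right) = 0 \left(-3 + 5\right) = 0 \cdot 2 = 0$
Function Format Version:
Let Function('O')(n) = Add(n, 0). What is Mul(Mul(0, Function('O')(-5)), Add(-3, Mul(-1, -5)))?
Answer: 0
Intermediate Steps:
Function('O')(n) = n
Mul(Mul(0, Function('O')(-5)), Add(-3, Mul(-1, -5))) = Mul(Mul(0, -5), Add(-3, Mul(-1, -5))) = Mul(0, Add(-3, 5)) = Mul(0, 2) = 0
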